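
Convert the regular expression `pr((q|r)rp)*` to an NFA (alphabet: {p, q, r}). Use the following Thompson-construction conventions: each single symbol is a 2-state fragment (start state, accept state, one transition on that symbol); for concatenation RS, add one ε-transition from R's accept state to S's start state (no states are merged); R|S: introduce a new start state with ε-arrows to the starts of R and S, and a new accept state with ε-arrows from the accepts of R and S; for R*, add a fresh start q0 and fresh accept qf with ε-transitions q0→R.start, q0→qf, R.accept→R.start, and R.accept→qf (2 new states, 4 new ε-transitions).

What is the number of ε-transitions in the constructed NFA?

12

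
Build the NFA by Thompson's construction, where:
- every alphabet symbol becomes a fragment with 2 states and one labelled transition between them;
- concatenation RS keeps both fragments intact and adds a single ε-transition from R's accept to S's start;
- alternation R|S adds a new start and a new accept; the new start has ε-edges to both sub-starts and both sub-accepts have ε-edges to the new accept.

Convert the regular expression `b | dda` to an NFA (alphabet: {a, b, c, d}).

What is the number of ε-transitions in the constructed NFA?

6

Bottom-up over the parse tree:
Each of the 4 symbol leaves contributes 0 ε-transitions.
  dda : 2 ε-transitions
  b | dda : 6 ε-transitions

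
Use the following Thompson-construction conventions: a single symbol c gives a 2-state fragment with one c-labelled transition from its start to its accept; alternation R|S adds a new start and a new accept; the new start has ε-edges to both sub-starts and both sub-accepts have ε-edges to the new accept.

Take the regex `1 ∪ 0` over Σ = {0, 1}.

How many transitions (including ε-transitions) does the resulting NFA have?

6

Building bottom-up:
Each of the 2 symbol leaves contributes 1 transition (1 symbol, 0 ε).
  1 ∪ 0 : 6 transitions (2 symbol, 4 ε)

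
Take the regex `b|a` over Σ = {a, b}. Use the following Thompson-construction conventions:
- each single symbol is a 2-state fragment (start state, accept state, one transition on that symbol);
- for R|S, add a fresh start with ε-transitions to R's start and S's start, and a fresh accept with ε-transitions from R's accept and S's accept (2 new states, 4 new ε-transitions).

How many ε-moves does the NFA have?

Recursing over subexpressions:
Each of the 2 symbol leaves contributes 0 ε-transitions.
  b|a = 4 ε-transitions

4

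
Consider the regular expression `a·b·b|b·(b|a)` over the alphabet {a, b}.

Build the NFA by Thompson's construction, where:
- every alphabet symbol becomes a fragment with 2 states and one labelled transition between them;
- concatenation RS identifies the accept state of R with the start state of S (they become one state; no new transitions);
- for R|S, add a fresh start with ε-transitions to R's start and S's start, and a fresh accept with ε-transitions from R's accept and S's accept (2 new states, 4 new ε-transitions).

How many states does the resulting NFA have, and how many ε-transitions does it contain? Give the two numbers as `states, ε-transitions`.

13, 8

Bottom-up over the parse tree:
Each of the 6 symbol leaves contributes 2 states and 0 ε-transitions.
  a·b·b — 4 states, 0 ε-transitions
  b|a — 6 states, 4 ε-transitions
  b·(b|a) — 7 states, 4 ε-transitions
  a·b·b|b·(b|a) — 13 states, 8 ε-transitions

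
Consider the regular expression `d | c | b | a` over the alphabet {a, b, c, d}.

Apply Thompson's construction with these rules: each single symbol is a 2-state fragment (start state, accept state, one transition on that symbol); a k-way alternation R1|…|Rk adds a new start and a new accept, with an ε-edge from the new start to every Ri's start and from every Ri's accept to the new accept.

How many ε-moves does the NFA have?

8

By structural recursion:
Each of the 4 symbol leaves contributes 0 ε-transitions.
  d | c | b | a = 8 ε-transitions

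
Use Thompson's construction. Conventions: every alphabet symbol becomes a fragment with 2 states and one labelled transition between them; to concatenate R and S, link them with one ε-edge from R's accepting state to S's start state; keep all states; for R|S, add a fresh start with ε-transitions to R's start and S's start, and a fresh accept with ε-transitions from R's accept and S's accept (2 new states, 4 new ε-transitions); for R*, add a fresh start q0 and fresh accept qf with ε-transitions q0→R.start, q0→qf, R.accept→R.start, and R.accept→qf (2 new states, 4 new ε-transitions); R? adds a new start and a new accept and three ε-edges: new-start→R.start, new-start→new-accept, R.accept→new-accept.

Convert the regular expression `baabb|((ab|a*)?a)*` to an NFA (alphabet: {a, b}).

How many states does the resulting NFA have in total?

28

Per subexpression:
Each of the 9 symbol leaves contributes a 2-state fragment.
  baabb : 10 states
  ab : 4 states
  a* : 4 states
  ab|a* : 10 states
  (ab|a*)? : 12 states
  (ab|a*)?a : 14 states
  ((ab|a*)?a)* : 16 states
  baabb|((ab|a*)?a)* : 28 states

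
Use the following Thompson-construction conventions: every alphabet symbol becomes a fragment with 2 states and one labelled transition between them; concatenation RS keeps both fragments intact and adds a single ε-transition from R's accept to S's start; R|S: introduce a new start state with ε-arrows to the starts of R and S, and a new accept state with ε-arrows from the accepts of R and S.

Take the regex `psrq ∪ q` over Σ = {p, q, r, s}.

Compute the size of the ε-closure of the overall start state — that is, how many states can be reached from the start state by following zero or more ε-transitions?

Work bottom-up. For each fragment F, track |ε-closure(F.start)| and whether F's accept lies in that closure (i.e. whether F accepts ε). A single-symbol fragment has closure size 1 and does not accept ε.
  psrq → C equals the left operand's closure size = 1 (its accept is not ε-reachable, so the closure stops there)
  psrq ∪ q → C = 1 + 1 + 1 = 3 (the new accept is not ε-reachable since no branch accepts ε)

3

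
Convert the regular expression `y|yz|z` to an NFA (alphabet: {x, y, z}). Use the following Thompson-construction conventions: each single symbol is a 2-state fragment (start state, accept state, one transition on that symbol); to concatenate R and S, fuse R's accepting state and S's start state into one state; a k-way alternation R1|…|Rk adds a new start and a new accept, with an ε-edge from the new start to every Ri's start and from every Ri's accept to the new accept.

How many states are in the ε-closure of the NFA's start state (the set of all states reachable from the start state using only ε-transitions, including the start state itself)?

4

Compute the ε-closure size of each fragment's start state recursively; a symbol fragment's start has no outgoing ε-edge, so its closure is just itself (size 1).
  yz — |ε-closure| equals the left operand's closure size = 1 (its accept is not ε-reachable, so the closure stops there)
  y|yz|z — |ε-closure| = 1 + 1 + 1 + 1 = 4 (the new accept is not ε-reachable since no branch accepts ε)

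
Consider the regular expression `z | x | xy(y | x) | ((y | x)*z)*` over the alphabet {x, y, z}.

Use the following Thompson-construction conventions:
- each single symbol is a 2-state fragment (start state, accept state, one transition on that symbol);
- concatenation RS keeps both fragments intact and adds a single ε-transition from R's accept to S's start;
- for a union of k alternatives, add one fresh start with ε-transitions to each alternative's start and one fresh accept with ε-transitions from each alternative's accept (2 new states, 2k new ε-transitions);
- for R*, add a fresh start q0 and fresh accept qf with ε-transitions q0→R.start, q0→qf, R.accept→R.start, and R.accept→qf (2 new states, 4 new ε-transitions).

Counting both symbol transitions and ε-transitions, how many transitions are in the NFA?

By structural recursion:
Each of the 9 symbol leaves contributes 1 transition (1 symbol, 0 ε).
  y | x = 6 transitions (2 symbol, 4 ε)
  xy(y | x) = 10 transitions (4 symbol, 6 ε)
  y | x = 6 transitions (2 symbol, 4 ε)
  (y | x)* = 10 transitions (2 symbol, 8 ε)
  (y | x)*z = 12 transitions (3 symbol, 9 ε)
  ((y | x)*z)* = 16 transitions (3 symbol, 13 ε)
  z | x | xy(y | x) | ((y | x)*z)* = 36 transitions (9 symbol, 27 ε)

36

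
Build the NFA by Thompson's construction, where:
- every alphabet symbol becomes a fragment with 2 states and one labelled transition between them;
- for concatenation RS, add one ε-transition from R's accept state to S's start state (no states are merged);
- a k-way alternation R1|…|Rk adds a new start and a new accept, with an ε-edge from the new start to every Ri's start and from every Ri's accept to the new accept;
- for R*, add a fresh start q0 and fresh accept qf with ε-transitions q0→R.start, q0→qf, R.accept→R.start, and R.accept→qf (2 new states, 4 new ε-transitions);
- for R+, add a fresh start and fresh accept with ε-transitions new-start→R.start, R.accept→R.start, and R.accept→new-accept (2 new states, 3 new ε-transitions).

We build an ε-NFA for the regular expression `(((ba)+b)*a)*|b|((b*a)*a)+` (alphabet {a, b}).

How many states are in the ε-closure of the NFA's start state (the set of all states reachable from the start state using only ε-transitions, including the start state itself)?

18

Work bottom-up. For each fragment F, track |ε-closure(F.start)| and whether F's accept lies in that closure (i.e. whether F accepts ε). A single-symbol fragment has closure size 1 and does not accept ε.
  ba — |ε-closure| equals the left operand's closure size = 1 (its accept is not ε-reachable, so the closure stops there)
  (ba)+ — new start ε-reaches only the body's start; the new accept needs a symbol first: |ε-closure| = 1 + 1 = 2
  (ba)+b — |ε-closure| equals the left operand's closure size = 2 (its accept is not ε-reachable, so the closure stops there)
  ((ba)+b)* — new start has ε-edges to the inner start and to the new accept, so |ε-closure| = 2 + 2 = 4
  ((ba)+b)*a — the left operand accepts ε, so the closure extends into the next operand (via the concat ε-link); |ε-closure| = 4 + 1 = 5
  (((ba)+b)*a)* — new start has ε-edges to the inner start and to the new accept, so |ε-closure| = 2 + 5 = 7
  b* — |ε-closure| = 1 (new start) + 1 (body) + 1 (new accept) = 3
  b*a — |ε-closure| = 3 + 1 = 4 (closure spills across the concat boundary because the left factor accepts ε)
  (b*a)* — |ε-closure| = 1 (new start) + 4 (body) + 1 (new accept) = 6
  (b*a)*a — the left operand accepts ε, so the closure extends into the next operand (via the concat ε-link); |ε-closure| = 6 + 1 = 7
  ((b*a)*a)+ — |ε-closure| = 1 + 7 = 8 (the body doesn't accept ε, so the new accept is not reached)
  (((ba)+b)*a)*|b|((b*a)*a)+ — new start ε-reaches every alternative's start; at least one alternative accepts ε, so the union's new accept is reached too: |ε-closure| = 1 + 7 + 1 + 8 + 1 = 18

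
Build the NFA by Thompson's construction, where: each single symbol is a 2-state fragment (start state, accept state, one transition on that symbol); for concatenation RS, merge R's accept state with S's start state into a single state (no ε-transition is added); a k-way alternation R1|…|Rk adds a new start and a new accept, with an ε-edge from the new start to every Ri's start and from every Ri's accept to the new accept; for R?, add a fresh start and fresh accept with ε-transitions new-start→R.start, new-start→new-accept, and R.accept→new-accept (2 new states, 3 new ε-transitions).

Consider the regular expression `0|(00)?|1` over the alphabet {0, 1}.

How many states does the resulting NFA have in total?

11

Recursing over subexpressions:
Each of the 4 symbol leaves contributes a 2-state fragment.
  00 : 3 states
  (00)? : 5 states
  0|(00)?|1 : 11 states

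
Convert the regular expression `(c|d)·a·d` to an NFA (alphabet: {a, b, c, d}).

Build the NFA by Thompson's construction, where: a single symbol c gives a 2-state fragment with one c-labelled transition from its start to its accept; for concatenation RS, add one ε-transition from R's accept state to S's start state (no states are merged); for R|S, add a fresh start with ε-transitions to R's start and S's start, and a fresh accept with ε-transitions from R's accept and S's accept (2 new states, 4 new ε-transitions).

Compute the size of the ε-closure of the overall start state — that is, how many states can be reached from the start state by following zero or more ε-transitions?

Work bottom-up. For each fragment F, track |ε-closure(F.start)| and whether F's accept lies in that closure (i.e. whether F accepts ε). A single-symbol fragment has closure size 1 and does not accept ε.
  c|d → new start ε-reaches every alternative's start; none of them accept ε, so the new accept is not reached: |closure| = 1 + 1 + 1 = 3
  (c|d)·a·d → same as the first factor's closure: |closure| = 3

3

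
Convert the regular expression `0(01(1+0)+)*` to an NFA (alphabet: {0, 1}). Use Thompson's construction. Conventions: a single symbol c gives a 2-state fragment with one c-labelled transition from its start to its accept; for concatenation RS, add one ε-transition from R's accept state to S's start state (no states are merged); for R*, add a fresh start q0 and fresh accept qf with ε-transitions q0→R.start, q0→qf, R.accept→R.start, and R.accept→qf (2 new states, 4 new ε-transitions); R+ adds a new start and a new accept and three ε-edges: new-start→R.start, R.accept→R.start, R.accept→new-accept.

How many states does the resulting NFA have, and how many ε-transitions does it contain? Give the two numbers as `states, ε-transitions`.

Per subexpression:
Each of the 5 symbol leaves contributes 2 states and 0 ε-transitions.
  1+ → 4 states, 3 ε-transitions
  1+0 → 6 states, 4 ε-transitions
  (1+0)+ → 8 states, 7 ε-transitions
  01(1+0)+ → 12 states, 9 ε-transitions
  (01(1+0)+)* → 14 states, 13 ε-transitions
  0(01(1+0)+)* → 16 states, 14 ε-transitions

16, 14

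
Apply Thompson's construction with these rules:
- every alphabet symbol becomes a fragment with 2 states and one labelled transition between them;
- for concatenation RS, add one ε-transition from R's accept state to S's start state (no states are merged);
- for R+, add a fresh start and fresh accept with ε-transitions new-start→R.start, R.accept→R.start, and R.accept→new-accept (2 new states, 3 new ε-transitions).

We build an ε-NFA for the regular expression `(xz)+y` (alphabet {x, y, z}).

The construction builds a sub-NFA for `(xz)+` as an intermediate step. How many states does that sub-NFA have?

6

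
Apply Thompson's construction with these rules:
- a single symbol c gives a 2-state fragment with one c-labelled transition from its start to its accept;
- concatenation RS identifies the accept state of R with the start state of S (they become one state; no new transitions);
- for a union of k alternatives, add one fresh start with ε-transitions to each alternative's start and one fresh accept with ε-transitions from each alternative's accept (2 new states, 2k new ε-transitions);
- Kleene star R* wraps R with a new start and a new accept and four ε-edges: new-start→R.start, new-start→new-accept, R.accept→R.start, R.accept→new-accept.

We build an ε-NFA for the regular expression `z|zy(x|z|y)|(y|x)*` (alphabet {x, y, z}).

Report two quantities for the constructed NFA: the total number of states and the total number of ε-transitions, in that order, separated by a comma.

22, 20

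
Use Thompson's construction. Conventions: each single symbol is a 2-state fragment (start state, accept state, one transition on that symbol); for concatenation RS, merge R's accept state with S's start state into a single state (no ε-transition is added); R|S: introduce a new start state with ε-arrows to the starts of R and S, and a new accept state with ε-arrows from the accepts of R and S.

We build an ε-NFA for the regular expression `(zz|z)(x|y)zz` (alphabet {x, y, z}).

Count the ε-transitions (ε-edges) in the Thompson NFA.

Bottom-up over the parse tree:
Each of the 7 symbol leaves contributes 0 ε-transitions.
  zz = 0 ε-transitions
  zz|z = 4 ε-transitions
  x|y = 4 ε-transitions
  (zz|z)(x|y)zz = 8 ε-transitions

8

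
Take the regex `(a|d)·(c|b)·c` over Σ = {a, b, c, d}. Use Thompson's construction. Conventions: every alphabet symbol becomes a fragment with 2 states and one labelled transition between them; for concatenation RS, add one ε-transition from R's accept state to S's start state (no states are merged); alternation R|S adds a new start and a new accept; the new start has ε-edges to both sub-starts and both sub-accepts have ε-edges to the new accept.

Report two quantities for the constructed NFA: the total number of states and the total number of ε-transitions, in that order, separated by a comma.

14, 10

Bottom-up over the parse tree:
Each of the 5 symbol leaves contributes 2 states and 0 ε-transitions.
  a|d — 6 states, 4 ε-transitions
  c|b — 6 states, 4 ε-transitions
  (a|d)·(c|b)·c — 14 states, 10 ε-transitions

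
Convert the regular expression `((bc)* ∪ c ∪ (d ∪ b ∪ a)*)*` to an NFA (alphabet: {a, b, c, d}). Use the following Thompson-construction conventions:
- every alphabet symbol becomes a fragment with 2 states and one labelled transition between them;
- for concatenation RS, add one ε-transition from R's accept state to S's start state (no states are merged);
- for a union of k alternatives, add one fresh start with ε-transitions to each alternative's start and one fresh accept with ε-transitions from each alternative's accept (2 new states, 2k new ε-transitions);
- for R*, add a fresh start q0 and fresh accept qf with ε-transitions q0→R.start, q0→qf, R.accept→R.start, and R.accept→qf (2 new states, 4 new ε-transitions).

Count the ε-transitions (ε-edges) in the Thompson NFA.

By structural recursion:
Each of the 6 symbol leaves contributes 0 ε-transitions.
  bc : 1 ε-transition
  (bc)* : 5 ε-transitions
  d ∪ b ∪ a : 6 ε-transitions
  (d ∪ b ∪ a)* : 10 ε-transitions
  (bc)* ∪ c ∪ (d ∪ b ∪ a)* : 21 ε-transitions
  ((bc)* ∪ c ∪ (d ∪ b ∪ a)*)* : 25 ε-transitions

25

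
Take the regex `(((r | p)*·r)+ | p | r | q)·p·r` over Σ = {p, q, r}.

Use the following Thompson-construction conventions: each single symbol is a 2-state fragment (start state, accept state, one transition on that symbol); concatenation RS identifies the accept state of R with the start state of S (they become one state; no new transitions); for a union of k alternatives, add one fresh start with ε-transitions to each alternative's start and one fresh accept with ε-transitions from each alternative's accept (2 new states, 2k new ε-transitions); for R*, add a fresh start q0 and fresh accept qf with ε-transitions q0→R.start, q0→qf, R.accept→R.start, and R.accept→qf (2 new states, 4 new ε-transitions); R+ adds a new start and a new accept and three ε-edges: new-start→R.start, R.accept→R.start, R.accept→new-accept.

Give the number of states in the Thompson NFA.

21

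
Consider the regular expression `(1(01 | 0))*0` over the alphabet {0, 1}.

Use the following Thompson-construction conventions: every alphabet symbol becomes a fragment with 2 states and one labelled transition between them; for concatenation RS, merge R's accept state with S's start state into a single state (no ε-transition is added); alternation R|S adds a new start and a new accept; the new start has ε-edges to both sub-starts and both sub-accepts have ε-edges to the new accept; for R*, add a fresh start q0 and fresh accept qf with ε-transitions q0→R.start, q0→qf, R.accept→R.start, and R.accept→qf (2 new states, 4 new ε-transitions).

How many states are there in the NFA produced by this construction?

11

Building bottom-up:
Each of the 5 symbol leaves contributes a 2-state fragment.
  01 — 3 states
  01 | 0 — 7 states
  1(01 | 0) — 8 states
  (1(01 | 0))* — 10 states
  (1(01 | 0))*0 — 11 states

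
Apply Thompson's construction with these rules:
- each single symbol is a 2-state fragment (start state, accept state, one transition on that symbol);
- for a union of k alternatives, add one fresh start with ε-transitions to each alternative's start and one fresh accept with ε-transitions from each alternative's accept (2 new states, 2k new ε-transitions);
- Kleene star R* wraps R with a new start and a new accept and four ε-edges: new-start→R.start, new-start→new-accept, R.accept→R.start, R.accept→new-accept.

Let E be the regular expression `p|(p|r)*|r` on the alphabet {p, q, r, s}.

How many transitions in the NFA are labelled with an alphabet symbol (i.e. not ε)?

4

Recursing over subexpressions:
Each of the 4 symbol leaves contributes exactly 1 symbol transition.
  p|r → 2 symbol transitions
  (p|r)* → 2 symbol transitions
  p|(p|r)*|r → 4 symbol transitions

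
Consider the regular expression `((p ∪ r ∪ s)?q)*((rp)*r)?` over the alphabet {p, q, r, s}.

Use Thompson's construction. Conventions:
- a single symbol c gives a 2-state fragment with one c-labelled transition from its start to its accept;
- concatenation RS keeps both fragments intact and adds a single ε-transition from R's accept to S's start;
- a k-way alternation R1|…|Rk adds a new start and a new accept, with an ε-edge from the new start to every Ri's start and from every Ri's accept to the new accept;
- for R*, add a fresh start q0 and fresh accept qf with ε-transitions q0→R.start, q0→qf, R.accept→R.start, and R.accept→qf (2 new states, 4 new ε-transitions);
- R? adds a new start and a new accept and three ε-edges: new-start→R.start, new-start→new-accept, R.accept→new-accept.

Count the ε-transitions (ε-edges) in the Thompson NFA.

Recursing over subexpressions:
Each of the 7 symbol leaves contributes 0 ε-transitions.
  p ∪ r ∪ s → 6 ε-transitions
  (p ∪ r ∪ s)? → 9 ε-transitions
  (p ∪ r ∪ s)?q → 10 ε-transitions
  ((p ∪ r ∪ s)?q)* → 14 ε-transitions
  rp → 1 ε-transition
  (rp)* → 5 ε-transitions
  (rp)*r → 6 ε-transitions
  ((rp)*r)? → 9 ε-transitions
  ((p ∪ r ∪ s)?q)*((rp)*r)? → 24 ε-transitions

24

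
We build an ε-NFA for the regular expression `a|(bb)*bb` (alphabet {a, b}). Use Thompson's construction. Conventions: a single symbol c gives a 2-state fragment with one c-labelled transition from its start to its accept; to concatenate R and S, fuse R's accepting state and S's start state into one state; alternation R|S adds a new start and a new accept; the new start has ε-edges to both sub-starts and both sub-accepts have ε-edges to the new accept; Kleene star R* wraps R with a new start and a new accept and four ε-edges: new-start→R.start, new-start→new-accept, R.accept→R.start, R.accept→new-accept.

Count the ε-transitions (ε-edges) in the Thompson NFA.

8

Per subexpression:
Each of the 5 symbol leaves contributes 0 ε-transitions.
  bb — 0 ε-transitions
  (bb)* — 4 ε-transitions
  (bb)*bb — 4 ε-transitions
  a|(bb)*bb — 8 ε-transitions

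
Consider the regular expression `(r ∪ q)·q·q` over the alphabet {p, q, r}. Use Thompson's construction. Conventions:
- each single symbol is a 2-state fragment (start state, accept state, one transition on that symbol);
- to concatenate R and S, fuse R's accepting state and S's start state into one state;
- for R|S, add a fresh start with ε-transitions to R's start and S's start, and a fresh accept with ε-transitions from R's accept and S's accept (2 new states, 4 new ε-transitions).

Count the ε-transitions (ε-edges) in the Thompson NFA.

4

Building bottom-up:
Each of the 4 symbol leaves contributes 0 ε-transitions.
  r ∪ q : 4 ε-transitions
  (r ∪ q)·q·q : 4 ε-transitions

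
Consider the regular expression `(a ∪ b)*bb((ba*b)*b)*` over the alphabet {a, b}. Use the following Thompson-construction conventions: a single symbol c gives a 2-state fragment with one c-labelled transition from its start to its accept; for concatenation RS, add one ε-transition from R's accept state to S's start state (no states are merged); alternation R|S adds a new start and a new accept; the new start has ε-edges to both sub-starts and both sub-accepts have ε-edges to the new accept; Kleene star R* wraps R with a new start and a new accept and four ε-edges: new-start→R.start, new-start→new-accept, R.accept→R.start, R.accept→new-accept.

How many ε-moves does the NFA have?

26

Building bottom-up:
Each of the 8 symbol leaves contributes 0 ε-transitions.
  a ∪ b = 4 ε-transitions
  (a ∪ b)* = 8 ε-transitions
  a* = 4 ε-transitions
  ba*b = 6 ε-transitions
  (ba*b)* = 10 ε-transitions
  (ba*b)*b = 11 ε-transitions
  ((ba*b)*b)* = 15 ε-transitions
  (a ∪ b)*bb((ba*b)*b)* = 26 ε-transitions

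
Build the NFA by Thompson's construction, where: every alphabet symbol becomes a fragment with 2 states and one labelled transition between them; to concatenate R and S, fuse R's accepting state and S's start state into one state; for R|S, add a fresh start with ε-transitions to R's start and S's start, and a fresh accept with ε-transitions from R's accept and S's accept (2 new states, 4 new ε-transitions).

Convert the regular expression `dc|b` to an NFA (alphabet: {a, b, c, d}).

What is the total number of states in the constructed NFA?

Building bottom-up:
Each of the 3 symbol leaves contributes a 2-state fragment.
  dc = 3 states
  dc|b = 7 states

7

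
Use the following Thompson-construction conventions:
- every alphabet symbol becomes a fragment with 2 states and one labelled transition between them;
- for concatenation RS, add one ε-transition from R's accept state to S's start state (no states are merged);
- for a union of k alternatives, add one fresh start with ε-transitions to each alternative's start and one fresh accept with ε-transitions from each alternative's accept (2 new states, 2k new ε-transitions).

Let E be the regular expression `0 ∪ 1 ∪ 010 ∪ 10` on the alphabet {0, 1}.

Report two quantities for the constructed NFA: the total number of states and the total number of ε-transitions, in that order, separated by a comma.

Per subexpression:
Each of the 7 symbol leaves contributes 2 states and 0 ε-transitions.
  010 : 6 states, 2 ε-transitions
  10 : 4 states, 1 ε-transition
  0 ∪ 1 ∪ 010 ∪ 10 : 16 states, 11 ε-transitions

16, 11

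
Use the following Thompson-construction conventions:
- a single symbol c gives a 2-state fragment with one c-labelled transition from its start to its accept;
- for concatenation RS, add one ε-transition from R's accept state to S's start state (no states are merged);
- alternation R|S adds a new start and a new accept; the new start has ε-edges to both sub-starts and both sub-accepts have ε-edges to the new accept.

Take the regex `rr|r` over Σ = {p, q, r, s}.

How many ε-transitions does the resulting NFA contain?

5

Recursing over subexpressions:
Each of the 3 symbol leaves contributes 0 ε-transitions.
  rr = 1 ε-transition
  rr|r = 5 ε-transitions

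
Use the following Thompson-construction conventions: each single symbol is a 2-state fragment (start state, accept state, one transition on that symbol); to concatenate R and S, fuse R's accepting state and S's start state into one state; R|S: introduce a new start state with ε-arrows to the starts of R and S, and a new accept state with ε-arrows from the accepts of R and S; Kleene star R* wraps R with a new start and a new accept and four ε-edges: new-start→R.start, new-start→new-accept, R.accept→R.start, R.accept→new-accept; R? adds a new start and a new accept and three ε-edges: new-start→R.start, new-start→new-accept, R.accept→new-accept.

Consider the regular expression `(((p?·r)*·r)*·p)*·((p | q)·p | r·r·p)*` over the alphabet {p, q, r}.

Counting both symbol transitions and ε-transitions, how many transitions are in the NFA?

Bottom-up over the parse tree:
Each of the 10 symbol leaves contributes 1 transition (1 symbol, 0 ε).
  p? — 4 transitions (1 symbol, 3 ε)
  p?·r — 5 transitions (2 symbol, 3 ε)
  (p?·r)* — 9 transitions (2 symbol, 7 ε)
  (p?·r)*·r — 10 transitions (3 symbol, 7 ε)
  ((p?·r)*·r)* — 14 transitions (3 symbol, 11 ε)
  ((p?·r)*·r)*·p — 15 transitions (4 symbol, 11 ε)
  (((p?·r)*·r)*·p)* — 19 transitions (4 symbol, 15 ε)
  p | q — 6 transitions (2 symbol, 4 ε)
  (p | q)·p — 7 transitions (3 symbol, 4 ε)
  r·r·p — 3 transitions (3 symbol, 0 ε)
  (p | q)·p | r·r·p — 14 transitions (6 symbol, 8 ε)
  ((p | q)·p | r·r·p)* — 18 transitions (6 symbol, 12 ε)
  (((p?·r)*·r)*·p)*·((p | q)·p | r·r·p)* — 37 transitions (10 symbol, 27 ε)

37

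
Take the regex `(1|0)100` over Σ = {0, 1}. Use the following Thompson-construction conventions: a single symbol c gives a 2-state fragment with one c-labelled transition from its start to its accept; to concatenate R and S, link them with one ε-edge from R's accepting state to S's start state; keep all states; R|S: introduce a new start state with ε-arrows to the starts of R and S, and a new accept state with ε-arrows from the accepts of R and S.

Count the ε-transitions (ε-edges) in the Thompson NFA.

7

Per subexpression:
Each of the 5 symbol leaves contributes 0 ε-transitions.
  1|0 → 4 ε-transitions
  (1|0)100 → 7 ε-transitions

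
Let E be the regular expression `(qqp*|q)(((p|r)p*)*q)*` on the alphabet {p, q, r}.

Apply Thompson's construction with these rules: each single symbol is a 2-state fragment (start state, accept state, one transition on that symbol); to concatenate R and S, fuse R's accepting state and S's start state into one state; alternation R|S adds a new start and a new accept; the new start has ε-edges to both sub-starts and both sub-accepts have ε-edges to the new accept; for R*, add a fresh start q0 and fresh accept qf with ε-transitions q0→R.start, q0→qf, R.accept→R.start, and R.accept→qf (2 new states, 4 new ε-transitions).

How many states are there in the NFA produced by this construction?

23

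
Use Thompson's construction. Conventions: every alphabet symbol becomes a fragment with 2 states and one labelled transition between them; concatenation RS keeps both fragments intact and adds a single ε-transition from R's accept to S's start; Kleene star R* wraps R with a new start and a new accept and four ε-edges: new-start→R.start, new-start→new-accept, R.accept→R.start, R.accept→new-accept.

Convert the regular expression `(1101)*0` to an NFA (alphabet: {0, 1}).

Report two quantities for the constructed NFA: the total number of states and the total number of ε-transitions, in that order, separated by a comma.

12, 8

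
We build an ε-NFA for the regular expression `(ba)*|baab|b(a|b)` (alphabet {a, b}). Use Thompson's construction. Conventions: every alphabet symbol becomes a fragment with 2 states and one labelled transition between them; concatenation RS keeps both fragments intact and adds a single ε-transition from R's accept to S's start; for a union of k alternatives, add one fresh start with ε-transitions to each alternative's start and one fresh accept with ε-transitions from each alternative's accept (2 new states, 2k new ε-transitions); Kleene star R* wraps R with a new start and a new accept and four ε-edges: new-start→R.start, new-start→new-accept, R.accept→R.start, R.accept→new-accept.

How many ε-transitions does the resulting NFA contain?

Per subexpression:
Each of the 9 symbol leaves contributes 0 ε-transitions.
  ba → 1 ε-transition
  (ba)* → 5 ε-transitions
  baab → 3 ε-transitions
  a|b → 4 ε-transitions
  b(a|b) → 5 ε-transitions
  (ba)*|baab|b(a|b) → 19 ε-transitions

19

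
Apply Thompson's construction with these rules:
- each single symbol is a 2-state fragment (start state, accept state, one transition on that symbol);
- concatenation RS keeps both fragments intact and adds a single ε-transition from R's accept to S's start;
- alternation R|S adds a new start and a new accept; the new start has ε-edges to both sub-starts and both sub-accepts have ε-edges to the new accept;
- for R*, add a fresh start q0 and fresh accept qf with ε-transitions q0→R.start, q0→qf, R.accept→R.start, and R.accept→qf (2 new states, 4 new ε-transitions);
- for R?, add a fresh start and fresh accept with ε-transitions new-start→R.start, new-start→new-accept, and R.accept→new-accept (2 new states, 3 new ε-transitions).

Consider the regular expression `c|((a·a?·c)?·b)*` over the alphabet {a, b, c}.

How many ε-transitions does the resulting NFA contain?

17

Recursing over subexpressions:
Each of the 5 symbol leaves contributes 0 ε-transitions.
  a? → 3 ε-transitions
  a·a?·c → 5 ε-transitions
  (a·a?·c)? → 8 ε-transitions
  (a·a?·c)?·b → 9 ε-transitions
  ((a·a?·c)?·b)* → 13 ε-transitions
  c|((a·a?·c)?·b)* → 17 ε-transitions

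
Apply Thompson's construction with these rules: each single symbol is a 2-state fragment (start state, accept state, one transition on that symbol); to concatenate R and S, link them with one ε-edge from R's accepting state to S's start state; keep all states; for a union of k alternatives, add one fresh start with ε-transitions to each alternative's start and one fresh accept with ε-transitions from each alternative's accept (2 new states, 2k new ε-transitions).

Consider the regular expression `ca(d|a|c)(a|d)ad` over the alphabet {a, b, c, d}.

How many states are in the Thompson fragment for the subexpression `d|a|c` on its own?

8

Fragment for `d|a|c`:
Each of the 3 symbol leaves contributes a 2-state fragment.
  d|a|c = 8 states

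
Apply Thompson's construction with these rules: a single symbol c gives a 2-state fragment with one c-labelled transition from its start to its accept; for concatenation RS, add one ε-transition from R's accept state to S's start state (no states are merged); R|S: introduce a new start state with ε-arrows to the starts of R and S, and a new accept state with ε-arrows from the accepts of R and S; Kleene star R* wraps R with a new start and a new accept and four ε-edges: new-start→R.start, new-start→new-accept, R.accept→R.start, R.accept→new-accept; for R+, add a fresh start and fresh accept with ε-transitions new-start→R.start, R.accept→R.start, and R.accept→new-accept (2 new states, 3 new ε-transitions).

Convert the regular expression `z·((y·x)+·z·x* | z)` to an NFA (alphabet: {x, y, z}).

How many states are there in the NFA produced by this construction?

18

Per subexpression:
Each of the 6 symbol leaves contributes a 2-state fragment.
  y·x — 4 states
  (y·x)+ — 6 states
  x* — 4 states
  (y·x)+·z·x* — 12 states
  (y·x)+·z·x* | z — 16 states
  z·((y·x)+·z·x* | z) — 18 states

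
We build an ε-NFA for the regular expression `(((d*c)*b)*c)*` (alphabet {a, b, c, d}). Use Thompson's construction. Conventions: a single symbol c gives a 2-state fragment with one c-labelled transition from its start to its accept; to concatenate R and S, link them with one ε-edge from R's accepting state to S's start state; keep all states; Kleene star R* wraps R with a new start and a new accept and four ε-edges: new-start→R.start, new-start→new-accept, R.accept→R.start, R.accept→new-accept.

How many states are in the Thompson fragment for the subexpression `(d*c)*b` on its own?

10

Fragment for `(d*c)*b`:
Each of the 3 symbol leaves contributes a 2-state fragment.
  d* : 4 states
  d*c : 6 states
  (d*c)* : 8 states
  (d*c)*b : 10 states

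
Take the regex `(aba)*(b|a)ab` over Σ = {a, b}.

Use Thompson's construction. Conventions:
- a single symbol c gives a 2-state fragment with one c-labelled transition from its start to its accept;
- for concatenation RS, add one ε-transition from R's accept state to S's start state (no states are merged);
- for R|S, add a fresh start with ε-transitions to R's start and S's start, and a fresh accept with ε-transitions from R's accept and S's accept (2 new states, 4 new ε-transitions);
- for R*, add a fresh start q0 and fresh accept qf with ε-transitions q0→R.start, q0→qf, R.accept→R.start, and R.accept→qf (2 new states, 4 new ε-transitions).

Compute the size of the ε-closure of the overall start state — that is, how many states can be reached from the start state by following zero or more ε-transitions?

6

Work bottom-up. For each fragment F, track |ε-closure(F.start)| and whether F's accept lies in that closure (i.e. whether F accepts ε). A single-symbol fragment has closure size 1 and does not accept ε.
  aba → |ε-closure| equals the left operand's closure size = 1 (its accept is not ε-reachable, so the closure stops there)
  (aba)* → |ε-closure| = 1 (new start) + 1 (body) + 1 (new accept) = 3
  b|a → new start ε-reaches every alternative's start; none of them accept ε, so the new accept is not reached: |ε-closure| = 1 + 1 + 1 = 3
  (aba)*(b|a)ab → the left operand accepts ε, so the closure extends into the next operand (via the concat ε-link); |ε-closure| = 3 + 3 = 6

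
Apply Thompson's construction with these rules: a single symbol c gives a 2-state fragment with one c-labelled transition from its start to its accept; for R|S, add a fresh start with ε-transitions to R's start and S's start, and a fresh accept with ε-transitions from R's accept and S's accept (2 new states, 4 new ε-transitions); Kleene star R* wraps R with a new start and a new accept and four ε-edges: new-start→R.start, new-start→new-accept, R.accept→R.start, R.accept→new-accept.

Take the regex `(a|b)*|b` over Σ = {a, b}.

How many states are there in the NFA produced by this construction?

12

Building bottom-up:
Each of the 3 symbol leaves contributes a 2-state fragment.
  a|b — 6 states
  (a|b)* — 8 states
  (a|b)*|b — 12 states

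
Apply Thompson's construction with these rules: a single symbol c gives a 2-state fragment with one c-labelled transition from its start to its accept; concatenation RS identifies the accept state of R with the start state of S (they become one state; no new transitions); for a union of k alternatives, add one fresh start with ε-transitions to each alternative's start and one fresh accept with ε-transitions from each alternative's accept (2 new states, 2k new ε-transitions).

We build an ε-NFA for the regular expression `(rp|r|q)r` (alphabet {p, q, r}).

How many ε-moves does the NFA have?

6

Recursing over subexpressions:
Each of the 5 symbol leaves contributes 0 ε-transitions.
  rp — 0 ε-transitions
  rp|r|q — 6 ε-transitions
  (rp|r|q)r — 6 ε-transitions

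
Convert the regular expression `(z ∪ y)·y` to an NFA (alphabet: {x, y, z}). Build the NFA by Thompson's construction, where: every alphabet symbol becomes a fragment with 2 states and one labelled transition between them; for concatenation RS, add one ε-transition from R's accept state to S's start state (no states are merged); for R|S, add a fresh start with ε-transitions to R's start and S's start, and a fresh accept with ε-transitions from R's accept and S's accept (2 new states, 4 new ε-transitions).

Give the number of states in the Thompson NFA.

By structural recursion:
Each of the 3 symbol leaves contributes a 2-state fragment.
  z ∪ y = 6 states
  (z ∪ y)·y = 8 states

8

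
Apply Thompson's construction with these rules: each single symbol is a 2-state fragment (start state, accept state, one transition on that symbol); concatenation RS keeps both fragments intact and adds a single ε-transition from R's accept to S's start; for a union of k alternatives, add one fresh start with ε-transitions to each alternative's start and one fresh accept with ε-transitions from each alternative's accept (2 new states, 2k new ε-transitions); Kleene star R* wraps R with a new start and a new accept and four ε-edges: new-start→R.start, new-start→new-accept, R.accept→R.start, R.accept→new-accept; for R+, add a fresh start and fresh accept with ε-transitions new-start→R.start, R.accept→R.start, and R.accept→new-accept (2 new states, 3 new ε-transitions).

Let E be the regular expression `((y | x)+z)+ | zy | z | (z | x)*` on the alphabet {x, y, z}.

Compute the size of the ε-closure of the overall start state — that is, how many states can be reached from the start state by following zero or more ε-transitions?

14

Work bottom-up. For each fragment F, track |ε-closure(F.start)| and whether F's accept lies in that closure (i.e. whether F accepts ε). A single-symbol fragment has closure size 1 and does not accept ε.
  y | x : |ε-closure| = 1 + 1 + 1 = 3 (the new accept is not ε-reachable since no branch accepts ε)
  (y | x)+ : new start ε-reaches only the body's start; the new accept needs a symbol first: |ε-closure| = 1 + 3 = 4
  (y | x)+z : same as the first factor's closure: |ε-closure| = 4
  ((y | x)+z)+ : new start ε-reaches only the body's start; the new accept needs a symbol first: |ε-closure| = 1 + 4 = 5
  zy : |ε-closure| equals the left operand's closure size = 1 (its accept is not ε-reachable, so the closure stops there)
  z | x : |ε-closure| = 1 + 1 + 1 = 3 (the new accept is not ε-reachable since no branch accepts ε)
  (z | x)* : |ε-closure| = 1 (new start) + 3 (body) + 1 (new accept) = 5
  ((y | x)+z)+ | zy | z | (z | x)* : |ε-closure| = 1 (new start) + (5 + 1 + 1 + 5) + 1 (new accept, since some branch ε-reaches its own accept) = 14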